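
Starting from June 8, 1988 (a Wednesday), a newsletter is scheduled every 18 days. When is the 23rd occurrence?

The 23rd occurrence is 22 intervals after the first: 22 × 18 = 396 days after June 8, 1988.
June has 30 days — 22 days to the end of June leaves 374.
July has 31 days (343 left).
August has 31 days (312 left).
September has 30 days (282 left).
October has 31 days (251 left).
November has 30 days (221 left).
December has 31 days (190 left).
January has 31 days (159 left).
February has 28 days (131 left).
March has 31 days (100 left).
April has 30 days (70 left).
May has 31 days (39 left).
June has 30 days (9 left).
9 days into July → July 9, 1989.

July 9, 1989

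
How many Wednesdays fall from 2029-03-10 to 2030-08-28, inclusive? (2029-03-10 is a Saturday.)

2029-03-10 is a Saturday; the first Wednesday on or after it is 2029-03-14 (4 days later).
From 2029-03-14 to 2030-08-28: 292 + 240 = 532 days (rest of 2029, to 2030-08-28 in 2030).
532 ÷ 7 = 76 full weeks with remainder 0, so 76 more Wednesdays after the first → 77.

77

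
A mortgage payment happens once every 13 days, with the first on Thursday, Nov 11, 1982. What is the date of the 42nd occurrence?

The 42nd occurrence is 41 intervals after the first: 41 × 13 = 533 days after Nov 11, 1982.
Nov has 30 days — 19 days to the end of Nov leaves 514.
From end of Nov to end of 1982 is 31 days (483 left).
1983 has 365 days (118 left).
Jan has 31 days (87 left).
Feb has 29 days (58 left).
Mar has 31 days (27 left).
27 days into Apr → Apr 27, 1984.

Apr 27, 1984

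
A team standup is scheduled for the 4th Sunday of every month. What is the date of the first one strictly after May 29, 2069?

May 2069 starts on a Wednesday; its first Sunday is the 5th, so the 4th Sunday is the 26th — May 26, 2069.
That is not after May 29, 2069, so look at Jun 2069.
Jun 2069 starts on a Saturday; its first Sunday is the 2nd, so the 4th Sunday is the 23rd — Jun 23, 2069.

Jun 23, 2069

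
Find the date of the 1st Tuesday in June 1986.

June 3, 1986

The first Tuesday of June 1986 is June 3.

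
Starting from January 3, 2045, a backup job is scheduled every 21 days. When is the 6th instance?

The 6th occurrence is 5 intervals after the first: 5 × 21 = 105 days after January 3, 2045.
January has 31 days — 28 days to the end of January leaves 77.
February has 28 days (49 left).
March has 31 days (18 left).
18 days into April → April 18, 2045.

April 18, 2045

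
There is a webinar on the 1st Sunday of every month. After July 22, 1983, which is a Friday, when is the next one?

August 7, 1983

July 1983 starts on a Friday, so its 1st Sunday is July 3, 1983 (2 days in).
That is not after July 22, 1983, so look at August 1983.
August 1983 starts on a Monday, so its 1st Sunday is August 7, 1983 (6 days in).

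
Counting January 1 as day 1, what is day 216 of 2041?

January has 31 days (216 − 31 = 185 remain).
February has 28 days (185 − 28 = 157 remain).
March has 31 days (157 − 31 = 126 remain).
April has 30 days (126 − 30 = 96 remain).
May has 31 days (96 − 31 = 65 remain).
June has 30 days (65 − 30 = 35 remain).
July has 31 days (35 − 31 = 4 remain).
4 into August → August 4.

4 August 2041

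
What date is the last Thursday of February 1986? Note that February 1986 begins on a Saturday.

February 1986 begins on a Saturday, so the first Thursday is February 6 (5 days later).
February 1986 has 28 days. Adding weeks: 6, 13, 20, 27 — the last one ≤ 28 is the 27th.

27 February 1986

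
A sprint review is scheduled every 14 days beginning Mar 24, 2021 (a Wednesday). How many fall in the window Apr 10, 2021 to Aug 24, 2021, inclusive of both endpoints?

9

Occurrences land 14·i days after Mar 24, 2021 for i = 0, 1, 2, …
Apr 10, 2021 is 17 days after the start; 17 ÷ 14 = 1 remainder 3; since the remainder is 3, round up to i = 2. First occurrence in the window: #3 on Apr 21, 2021 (2×14 = 28 days in).
Aug 24, 2021 is 153 days after the start; 153 ÷ 14 = 10 remainder 13. Last occurrence in the window: #11 on Aug 11, 2021.
Occurrences #3 through #11: 9 in total.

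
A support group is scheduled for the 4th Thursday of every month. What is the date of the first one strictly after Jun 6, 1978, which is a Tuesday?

Jun 1978 starts on a Thursday; its first Thursday is the 1st, so the 4th Thursday is the 22nd — Jun 22, 1978.
Jun 22, 1978 is after Jun 6, 1978, so that is the next one.

Jun 22, 1978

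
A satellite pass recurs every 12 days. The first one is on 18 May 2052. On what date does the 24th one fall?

18 February 2053

The 24th occurrence is 23 intervals after the first: 23 × 12 = 276 days after 18 May 2052.
May has 31 days — 13 days to the end of May leaves 263.
June has 30 days (233 left).
July has 31 days (202 left).
August has 31 days (171 left).
September has 30 days (141 left).
October has 31 days (110 left).
November has 30 days (80 left).
December has 31 days (49 left).
January has 31 days (18 left).
18 days into February → 18 February 2053.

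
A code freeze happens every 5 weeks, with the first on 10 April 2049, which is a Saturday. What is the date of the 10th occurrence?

19 February 2050

The 10th occurrence is 9 intervals after the first: 9 × 35 = 315 days after 10 April 2049.
April has 30 days — 20 days to the end of April leaves 295.
May has 31 days (264 left).
June has 30 days (234 left).
July has 31 days (203 left).
August has 31 days (172 left).
September has 30 days (142 left).
October has 31 days (111 left).
November has 30 days (81 left).
December has 31 days (50 left).
January has 31 days (19 left).
19 days into February → 19 February 2050.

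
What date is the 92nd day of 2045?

January has 31 days (92 − 31 = 61 remain).
February has 28 days (61 − 28 = 33 remain).
March has 31 days (33 − 31 = 2 remain).
2 into April → April 2.

April 2, 2045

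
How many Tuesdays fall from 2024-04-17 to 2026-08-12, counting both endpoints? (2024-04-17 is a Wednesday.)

2024-04-17 is a Wednesday; the first Tuesday on or after it is 2024-04-23 (6 days later).
From 2024-04-23 to 2026-08-12: 252 + 365 + 224 = 841 days (rest of 2024, 2025, to 2026-08-12 in 2026).
841 ÷ 7 = 120 full weeks with remainder 1, so 120 more Tuesdays after the first → 121.

121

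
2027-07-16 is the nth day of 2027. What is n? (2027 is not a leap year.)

197

Days in months before July: 31 + 28 + 31 + 30 + 31 + 30 = 181.
Plus 16 days into July → day 197.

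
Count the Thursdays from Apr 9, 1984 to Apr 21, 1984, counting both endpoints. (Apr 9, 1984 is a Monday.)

Apr 9, 1984 is a Monday; the first Thursday on or after it is Apr 12, 1984 (3 days later).
From Apr 12, 1984 to Apr 21, 1984 is 21 − 12 = 9 days.
9 ÷ 7 = 1 full weeks with remainder 2, so 1 more Thursdays after the first → 2.

2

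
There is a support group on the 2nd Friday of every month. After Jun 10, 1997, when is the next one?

Jun 1997 starts on a Sunday; its first Friday is the 6th, so the 2nd Friday is the 13th — Jun 13, 1997.
Jun 13, 1997 is after Jun 10, 1997, so that is the next one.

Jun 13, 1997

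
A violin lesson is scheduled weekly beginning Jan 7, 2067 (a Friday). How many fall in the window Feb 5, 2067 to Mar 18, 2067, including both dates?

6

Occurrences land 7·i days after Jan 7, 2067 for i = 0, 1, 2, …
Feb 5, 2067 is 29 days after the start; 29 ÷ 7 = 4 remainder 1; since the remainder is 1, round up to i = 5. First occurrence in the window: #6 on Feb 11, 2067 (5×7 = 35 days in).
Mar 18, 2067 is 70 days after the start; 70 ÷ 7 = 10 remainder 0. Last occurrence in the window: #11 on Mar 18, 2067.
Occurrences #6 through #11: 6 in total.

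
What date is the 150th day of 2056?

Jan has 31 days (150 − 31 = 119 remain).
Feb has 29 days (119 − 29 = 90 remain).
Mar has 31 days (90 − 31 = 59 remain).
Apr has 30 days (59 − 30 = 29 remain).
29 into May → May 29.

May 29, 2056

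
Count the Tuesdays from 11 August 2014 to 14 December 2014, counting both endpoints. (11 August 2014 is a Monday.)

11 August 2014 is a Monday; the first Tuesday on or after it is 12 August 2014 (1 day later).
From 12 August 2014 to 14 December 2014: 19 + 30 + 31 + 30 + 14 = 124 days (rest of August, September, October, November, December).
124 ÷ 7 = 17 full weeks with remainder 5, so 17 more Tuesdays after the first → 18.

18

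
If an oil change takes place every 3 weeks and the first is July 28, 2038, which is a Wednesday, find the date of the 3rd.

September 8, 2038

The 3rd occurrence is 2 intervals after the first: 2 × 21 = 42 days after July 28, 2038.
July has 31 days — 3 days to the end of July leaves 39.
August has 31 days (8 left).
8 days into September → September 8, 2038.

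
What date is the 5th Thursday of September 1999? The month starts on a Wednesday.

September 1999 begins on a Wednesday, so the first Thursday is September 2 (1 day later).
The 5th Thursday is 4 weeks later: 2 + 28 = 30.

September 30, 1999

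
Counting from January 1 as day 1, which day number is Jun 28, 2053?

179

Days in months before Jun: 31 + 28 + 31 + 30 + 31 = 151.
Plus 28 days into Jun → day 179.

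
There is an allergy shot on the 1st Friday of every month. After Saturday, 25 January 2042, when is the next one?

January 2042 starts on a Wednesday, so its 1st Friday is 3 January 2042 (2 days in).
That is not after 25 January 2042, so look at February 2042.
February 2042 starts on a Saturday, so its 1st Friday is 7 February 2042 (6 days in).

7 February 2042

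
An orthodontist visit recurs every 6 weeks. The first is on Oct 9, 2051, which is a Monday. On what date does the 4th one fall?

The 4th occurrence is 3 intervals after the first: 3 × 42 = 126 days after Oct 9, 2051.
Oct has 31 days — 22 days to the end of Oct leaves 104.
Nov has 30 days (74 left).
Dec has 31 days (43 left).
Jan has 31 days (12 left).
12 days into Feb → Feb 12, 2052.

Feb 12, 2052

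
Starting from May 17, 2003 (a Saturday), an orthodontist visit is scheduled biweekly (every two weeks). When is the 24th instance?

The 24th occurrence is 23 intervals after the first: 23 × 14 = 322 days after May 17, 2003.
May has 31 days — 14 days to the end of May leaves 308.
June has 30 days (278 left).
July has 31 days (247 left).
August has 31 days (216 left).
September has 30 days (186 left).
October has 31 days (155 left).
November has 30 days (125 left).
December has 31 days (94 left).
January has 31 days (63 left).
February has 29 days (34 left).
March has 31 days (3 left).
3 days into April → April 3, 2004.

April 3, 2004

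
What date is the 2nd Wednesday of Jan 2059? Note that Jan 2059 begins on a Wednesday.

Jan 8, 2059

Jan 2059 begins on a Wednesday, so the first Wednesday is Jan 1.
The 2nd Wednesday is 1 weeks later: 1 + 7 = 8.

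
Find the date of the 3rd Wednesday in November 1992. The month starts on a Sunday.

November 1992 begins on a Sunday, so the first Wednesday is November 4 (3 days later).
The 3rd Wednesday is 2 weeks later: 4 + 14 = 18.

November 18, 1992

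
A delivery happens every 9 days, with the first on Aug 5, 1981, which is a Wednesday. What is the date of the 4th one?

The 4th occurrence is 3 intervals after the first: 3 × 9 = 27 days after Aug 5, 1981.
Aug has 31 days — 26 days to the end of Aug leaves 1.
1 day into Sep → Sep 1, 1981.

Sep 1, 1981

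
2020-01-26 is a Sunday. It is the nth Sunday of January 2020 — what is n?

Day 26 falls in week ⌈26/7⌉ of the month.
Days 1–7 hold the 1st Sunday, 8–14 the 2nd, 15–21 the 3rd, 22–28 the 4th, 29–31 the 5th.
26 is in the range for the 4th.

4th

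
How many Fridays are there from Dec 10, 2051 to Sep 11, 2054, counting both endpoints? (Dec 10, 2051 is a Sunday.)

Dec 10, 2051 is a Sunday; the first Friday on or after it is Dec 15, 2051 (5 days later).
From Dec 15, 2051 to Sep 11, 2054: 16 + 366 + 365 + 254 = 1001 days (rest of 2051, 2052, 2053, to Sep 11, 2054 in 2054).
1001 ÷ 7 = 143 full weeks with remainder 0, so 143 more Fridays after the first → 144.

144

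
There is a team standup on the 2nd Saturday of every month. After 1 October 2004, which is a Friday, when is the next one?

9 October 2004

October 2004 starts on a Friday; its first Saturday is the 2nd, so the 2nd Saturday is the 9th — 9 October 2004.
9 October 2004 is after 1 October 2004, so that is the next one.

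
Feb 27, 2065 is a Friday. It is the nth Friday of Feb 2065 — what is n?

4th

Day 27 falls in week ⌈27/7⌉ of the month.
Days 1–7 hold the 1st Friday, 8–14 the 2nd, 15–21 the 3rd, 22–28 the 4th, 29–31 the 5th.
27 is in the range for the 4th.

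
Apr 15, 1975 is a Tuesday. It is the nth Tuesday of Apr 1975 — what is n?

Day 15 falls in week ⌈15/7⌉ of the month.
Days 1–7 hold the 1st Tuesday, 8–14 the 2nd, 15–21 the 3rd, 22–28 the 4th, 29–31 the 5th.
15 is in the range for the 3rd.

3rd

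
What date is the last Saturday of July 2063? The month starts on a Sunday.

July 2063 begins on a Sunday, so the first Saturday is July 7 (6 days later).
July 2063 has 31 days. Adding weeks: 7, 14, 21, 28 — the last one ≤ 31 is the 28th.

28 July 2063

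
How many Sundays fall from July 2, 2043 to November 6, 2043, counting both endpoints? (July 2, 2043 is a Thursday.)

July 2, 2043 is a Thursday; the first Sunday on or after it is July 5, 2043 (3 days later).
From July 5, 2043 to November 6, 2043: 26 + 31 + 30 + 31 + 6 = 124 days (rest of July, August, September, October, November).
124 ÷ 7 = 17 full weeks with remainder 5, so 17 more Sundays after the first → 18.

18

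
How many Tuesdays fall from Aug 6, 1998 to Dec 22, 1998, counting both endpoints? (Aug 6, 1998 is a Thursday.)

20

Aug 6, 1998 is a Thursday; the first Tuesday on or after it is Aug 11, 1998 (5 days later).
From Aug 11, 1998 to Dec 22, 1998: 20 + 30 + 31 + 30 + 22 = 133 days (rest of Aug, Sep, Oct, Nov, Dec).
133 ÷ 7 = 19 full weeks with remainder 0, so 19 more Tuesdays after the first → 20.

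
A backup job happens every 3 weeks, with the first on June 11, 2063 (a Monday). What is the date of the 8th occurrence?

November 5, 2063

The 8th occurrence is 7 intervals after the first: 7 × 21 = 147 days after June 11, 2063.
June has 30 days — 19 days to the end of June leaves 128.
July has 31 days (97 left).
August has 31 days (66 left).
September has 30 days (36 left).
October has 31 days (5 left).
5 days into November → November 5, 2063.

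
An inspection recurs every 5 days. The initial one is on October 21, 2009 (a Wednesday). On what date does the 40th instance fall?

The 40th occurrence is 39 intervals after the first: 39 × 5 = 195 days after October 21, 2009.
October has 31 days — 10 days to the end of October leaves 185.
November has 30 days (155 left).
December has 31 days (124 left).
January has 31 days (93 left).
February has 28 days (65 left).
March has 31 days (34 left).
April has 30 days (4 left).
4 days into May → May 4, 2010.

May 4, 2010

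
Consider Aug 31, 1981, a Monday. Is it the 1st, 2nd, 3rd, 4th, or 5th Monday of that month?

Day 31 falls in week ⌈31/7⌉ of the month.
Days 1–7 hold the 1st Monday, 8–14 the 2nd, 15–21 the 3rd, 22–28 the 4th, 29–31 the 5th.
31 is in the range for the 5th.

5th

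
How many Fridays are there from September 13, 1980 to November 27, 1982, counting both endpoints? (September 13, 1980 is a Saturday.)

September 13, 1980 is a Saturday; the first Friday on or after it is September 19, 1980 (6 days later).
From September 19, 1980 to November 27, 1982: 103 + 365 + 331 = 799 days (rest of 1980, 1981, to November 27, 1982 in 1982).
799 ÷ 7 = 114 full weeks with remainder 1, so 114 more Fridays after the first → 115.

115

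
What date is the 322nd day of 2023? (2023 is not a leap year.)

January has 31 days (322 − 31 = 291 remain).
February has 28 days (291 − 28 = 263 remain).
March has 31 days (263 − 31 = 232 remain).
April has 30 days (232 − 30 = 202 remain).
May has 31 days (202 − 31 = 171 remain).
June has 30 days (171 − 30 = 141 remain).
July has 31 days (141 − 31 = 110 remain).
August has 31 days (110 − 31 = 79 remain).
September has 30 days (79 − 30 = 49 remain).
October has 31 days (49 − 31 = 18 remain).
18 into November → November 18.

2023-11-18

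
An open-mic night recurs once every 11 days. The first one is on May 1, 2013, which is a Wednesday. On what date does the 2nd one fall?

May 12, 2013

The 2nd occurrence is 1 interval after the first: 1 × 11 = 11 days after May 1, 2013.
11 days later is May 12, 2013.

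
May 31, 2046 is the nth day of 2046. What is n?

Days in months before May: 31 + 28 + 31 + 30 = 120.
Plus 31 days into May → day 151.

151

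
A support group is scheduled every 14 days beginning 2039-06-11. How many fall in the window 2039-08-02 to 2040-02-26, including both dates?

Occurrences land 14·i days after 2039-06-11 for i = 0, 1, 2, …
2039-08-02 is 52 days after the start; 52 ÷ 14 = 3 remainder 10; since the remainder is 10, round up to i = 4. First occurrence in the window: #5 on 2039-08-06 (4×14 = 56 days in).
2040-02-26 is 260 days after the start; 260 ÷ 14 = 18 remainder 8. Last occurrence in the window: #19 on 2040-02-18.
Occurrences #5 through #19: 15 in total.

15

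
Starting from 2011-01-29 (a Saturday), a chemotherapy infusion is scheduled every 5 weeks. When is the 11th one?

The 11th occurrence is 10 intervals after the first: 10 × 35 = 350 days after 2011-01-29.
January has 31 days — 2 days to the end of January leaves 348.
February has 28 days (320 left).
March has 31 days (289 left).
April has 30 days (259 left).
May has 31 days (228 left).
June has 30 days (198 left).
July has 31 days (167 left).
August has 31 days (136 left).
September has 30 days (106 left).
October has 31 days (75 left).
November has 30 days (45 left).
December has 31 days (14 left).
14 days into January → 2012-01-14.

2012-01-14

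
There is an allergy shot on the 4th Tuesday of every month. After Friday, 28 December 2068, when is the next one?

22 January 2069

December 2068 starts on a Saturday; its first Tuesday is the 4th, so the 4th Tuesday is the 25th — 25 December 2068.
That is not after 28 December 2068, so look at January 2069.
January 2069 starts on a Tuesday; its first Tuesday is the 1st, so the 4th Tuesday is the 22nd — 22 January 2069.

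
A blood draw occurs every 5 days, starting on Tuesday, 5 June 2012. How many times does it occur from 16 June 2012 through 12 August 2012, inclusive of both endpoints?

Occurrences land 5·i days after 5 June 2012 for i = 0, 1, 2, …
16 June 2012 is 11 days after the start; 11 ÷ 5 = 2 remainder 1; since the remainder is 1, round up to i = 3. First occurrence in the window: #4 on 20 June 2012 (3×5 = 15 days in).
12 August 2012 is 68 days after the start; 68 ÷ 5 = 13 remainder 3. Last occurrence in the window: #14 on 9 August 2012.
Occurrences #4 through #14: 11 in total.

11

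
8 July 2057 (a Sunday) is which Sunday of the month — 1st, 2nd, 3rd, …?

2nd

Day 8 falls in week ⌈8/7⌉ of the month.
Days 1–7 hold the 1st Sunday, 8–14 the 2nd, 15–21 the 3rd, 22–28 the 4th, 29–31 the 5th.
8 is in the range for the 2nd.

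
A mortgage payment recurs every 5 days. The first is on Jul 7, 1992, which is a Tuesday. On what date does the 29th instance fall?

The 29th occurrence is 28 intervals after the first: 28 × 5 = 140 days after Jul 7, 1992.
Jul has 31 days — 24 days to the end of Jul leaves 116.
Aug has 31 days (85 left).
Sep has 30 days (55 left).
Oct has 31 days (24 left).
24 days into Nov → Nov 24, 1992.

Nov 24, 1992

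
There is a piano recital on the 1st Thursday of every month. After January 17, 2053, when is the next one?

January 2053 starts on a Wednesday, so its 1st Thursday is January 2, 2053 (1 day in).
That is not after January 17, 2053, so look at February 2053.
February 2053 starts on a Saturday, so its 1st Thursday is February 6, 2053 (5 days in).

February 6, 2053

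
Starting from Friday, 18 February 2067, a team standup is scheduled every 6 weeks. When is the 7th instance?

28 October 2067

The 7th occurrence is 6 intervals after the first: 6 × 42 = 252 days after 18 February 2067.
February has 28 days — 10 days to the end of February leaves 242.
March has 31 days (211 left).
April has 30 days (181 left).
May has 31 days (150 left).
June has 30 days (120 left).
July has 31 days (89 left).
August has 31 days (58 left).
September has 30 days (28 left).
28 days into October → 28 October 2067.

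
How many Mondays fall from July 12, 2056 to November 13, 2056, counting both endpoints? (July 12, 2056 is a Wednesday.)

July 12, 2056 is a Wednesday; the first Monday on or after it is July 17, 2056 (5 days later).
From July 17, 2056 to November 13, 2056: 14 + 31 + 30 + 31 + 13 = 119 days (rest of July, August, September, October, November).
119 ÷ 7 = 17 full weeks with remainder 0, so 17 more Mondays after the first → 18.

18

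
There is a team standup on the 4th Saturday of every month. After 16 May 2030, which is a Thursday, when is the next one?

25 May 2030

May 2030 starts on a Wednesday; its first Saturday is the 4th, so the 4th Saturday is the 25th — 25 May 2030.
25 May 2030 is after 16 May 2030, so that is the next one.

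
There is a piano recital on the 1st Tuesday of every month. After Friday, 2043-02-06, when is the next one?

2043-03-03

February 2043 starts on a Sunday, so its 1st Tuesday is 2043-02-03 (2 days in).
That is not after 2043-02-06, so look at March 2043.
March 2043 starts on a Sunday, so its 1st Tuesday is 2043-03-03 (2 days in).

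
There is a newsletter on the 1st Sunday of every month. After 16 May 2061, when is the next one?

5 June 2061

May 2061 starts on a Sunday, so its 1st Sunday is 1 May 2061.
That is not after 16 May 2061, so look at June 2061.
June 2061 starts on a Wednesday, so its 1st Sunday is 5 June 2061 (4 days in).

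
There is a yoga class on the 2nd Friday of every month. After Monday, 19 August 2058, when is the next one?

August 2058 starts on a Thursday; its first Friday is the 2nd, so the 2nd Friday is the 9th — 9 August 2058.
That is not after 19 August 2058, so look at September 2058.
September 2058 starts on a Sunday; its first Friday is the 6th, so the 2nd Friday is the 13th — 13 September 2058.

13 September 2058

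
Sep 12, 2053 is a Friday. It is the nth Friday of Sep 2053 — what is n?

Day 12 falls in week ⌈12/7⌉ of the month.
Days 1–7 hold the 1st Friday, 8–14 the 2nd, 15–21 the 3rd, 22–28 the 4th, 29–31 the 5th.
12 is in the range for the 2nd.

2nd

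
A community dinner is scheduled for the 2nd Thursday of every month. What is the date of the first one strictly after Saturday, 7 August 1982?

12 August 1982

August 1982 starts on a Sunday; its first Thursday is the 5th, so the 2nd Thursday is the 12th — 12 August 1982.
12 August 1982 is after 7 August 1982, so that is the next one.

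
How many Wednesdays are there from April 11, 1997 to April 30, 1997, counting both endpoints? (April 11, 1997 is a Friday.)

April 11, 1997 is a Friday; the first Wednesday on or after it is April 16, 1997 (5 days later).
From April 16, 1997 to April 30, 1997 is 30 − 16 = 14 days.
14 ÷ 7 = 2 full weeks with remainder 0, so 2 more Wednesdays after the first → 3.

3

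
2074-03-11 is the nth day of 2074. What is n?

Days in months before March: 31 + 28 = 59.
Plus 11 days into March → day 70.

70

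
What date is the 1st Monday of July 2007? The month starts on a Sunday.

July 2, 2007

July 2007 begins on a Sunday, so the first Monday is July 2 (1 day later).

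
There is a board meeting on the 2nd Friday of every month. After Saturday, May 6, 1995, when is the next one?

May 12, 1995

May 1995 starts on a Monday; its first Friday is the 5th, so the 2nd Friday is the 12th — May 12, 1995.
May 12, 1995 is after May 6, 1995, so that is the next one.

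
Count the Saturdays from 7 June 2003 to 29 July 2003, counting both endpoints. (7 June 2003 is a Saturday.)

7 June 2003 is a Saturday; the first Saturday on or after it is 7 June 2003.
From 7 June 2003 to 29 July 2003: 23 + 29 = 52 days (rest of June, July).
52 ÷ 7 = 7 full weeks with remainder 3, so 7 more Saturdays after the first → 8.

8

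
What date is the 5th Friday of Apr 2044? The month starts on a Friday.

Apr 29, 2044

Apr 2044 begins on a Friday, so the first Friday is Apr 1.
The 5th Friday is 4 weeks later: 1 + 28 = 29.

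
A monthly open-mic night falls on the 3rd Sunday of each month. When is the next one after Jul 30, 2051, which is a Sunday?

Aug 20, 2051

Jul 2051 starts on a Saturday; its first Sunday is the 2nd, so the 3rd Sunday is the 16th — Jul 16, 2051.
That is not after Jul 30, 2051, so look at Aug 2051.
Aug 2051 starts on a Tuesday; its first Sunday is the 6th, so the 3rd Sunday is the 20th — Aug 20, 2051.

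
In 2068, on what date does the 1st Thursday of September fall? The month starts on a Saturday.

September 6, 2068

September 2068 begins on a Saturday, so the first Thursday is September 6 (5 days later).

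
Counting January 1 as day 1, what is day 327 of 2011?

23 November 2011

January has 31 days (327 − 31 = 296 remain).
February has 28 days (296 − 28 = 268 remain).
March has 31 days (268 − 31 = 237 remain).
April has 30 days (237 − 30 = 207 remain).
May has 31 days (207 − 31 = 176 remain).
June has 30 days (176 − 30 = 146 remain).
July has 31 days (146 − 31 = 115 remain).
August has 31 days (115 − 31 = 84 remain).
September has 30 days (84 − 30 = 54 remain).
October has 31 days (54 − 31 = 23 remain).
23 into November → November 23.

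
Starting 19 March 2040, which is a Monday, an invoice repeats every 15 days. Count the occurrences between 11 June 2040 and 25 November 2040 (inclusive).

11

Occurrences land 15·i days after 19 March 2040 for i = 0, 1, 2, …
11 June 2040 is 84 days after the start; 84 ÷ 15 = 5 remainder 9; since the remainder is 9, round up to i = 6. First occurrence in the window: #7 on 17 June 2040 (6×15 = 90 days in).
25 November 2040 is 251 days after the start; 251 ÷ 15 = 16 remainder 11. Last occurrence in the window: #17 on 14 November 2040.
Occurrences #7 through #17: 11 in total.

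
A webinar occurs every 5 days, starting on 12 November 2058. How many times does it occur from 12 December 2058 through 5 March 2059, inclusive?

Occurrences land 5·i days after 12 November 2058 for i = 0, 1, 2, …
12 December 2058 is 30 days after the start; 30 ÷ 5 = 6 remainder 0. First occurrence in the window: #7 on 12 December 2058 (6×5 = 30 days in).
5 March 2059 is 113 days after the start; 113 ÷ 5 = 22 remainder 3. Last occurrence in the window: #23 on 2 March 2059.
Occurrences #7 through #23: 17 in total.

17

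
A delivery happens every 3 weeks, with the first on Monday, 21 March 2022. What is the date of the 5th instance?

The 5th occurrence is 4 intervals after the first: 4 × 21 = 84 days after 21 March 2022.
March has 31 days — 10 days to the end of March leaves 74.
April has 30 days (44 left).
May has 31 days (13 left).
13 days into June → 13 June 2022.

13 June 2022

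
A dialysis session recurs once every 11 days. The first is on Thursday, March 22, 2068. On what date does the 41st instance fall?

June 5, 2069

The 41st occurrence is 40 intervals after the first: 40 × 11 = 440 days after March 22, 2068.
March has 31 days — 9 days to the end of March leaves 431.
From end of March to end of 2068 is 275 days (156 left).
January has 31 days (125 left).
February has 28 days (97 left).
March has 31 days (66 left).
April has 30 days (36 left).
May has 31 days (5 left).
5 days into June → June 5, 2069.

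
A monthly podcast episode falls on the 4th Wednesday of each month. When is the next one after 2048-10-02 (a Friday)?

October 2048 starts on a Thursday; its first Wednesday is the 7th, so the 4th Wednesday is the 28th — 2048-10-28.
2048-10-28 is after 2048-10-02, so that is the next one.

2048-10-28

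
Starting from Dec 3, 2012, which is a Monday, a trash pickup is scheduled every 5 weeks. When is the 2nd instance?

The 2nd occurrence is 1 interval after the first: 1 × 35 = 35 days after Dec 3, 2012.
Dec has 31 days — 28 days to the end of Dec leaves 7.
7 days into Jan → Jan 7, 2013.

Jan 7, 2013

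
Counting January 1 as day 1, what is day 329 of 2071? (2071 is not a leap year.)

January has 31 days (329 − 31 = 298 remain).
February has 28 days (298 − 28 = 270 remain).
March has 31 days (270 − 31 = 239 remain).
April has 30 days (239 − 30 = 209 remain).
May has 31 days (209 − 31 = 178 remain).
June has 30 days (178 − 30 = 148 remain).
July has 31 days (148 − 31 = 117 remain).
August has 31 days (117 − 31 = 86 remain).
September has 30 days (86 − 30 = 56 remain).
October has 31 days (56 − 31 = 25 remain).
25 into November → November 25.

25 November 2071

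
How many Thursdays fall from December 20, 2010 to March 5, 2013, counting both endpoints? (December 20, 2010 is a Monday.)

December 20, 2010 is a Monday; the first Thursday on or after it is December 23, 2010 (3 days later).
From December 23, 2010 to March 5, 2013: 8 + 365 + 366 + 64 = 803 days (rest of 2010, 2011, 2012, to March 5, 2013 in 2013).
803 ÷ 7 = 114 full weeks with remainder 5, so 114 more Thursdays after the first → 115.

115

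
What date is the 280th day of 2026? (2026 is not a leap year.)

October 7, 2026

January has 31 days (280 − 31 = 249 remain).
February has 28 days (249 − 28 = 221 remain).
March has 31 days (221 − 31 = 190 remain).
April has 30 days (190 − 30 = 160 remain).
May has 31 days (160 − 31 = 129 remain).
June has 30 days (129 − 30 = 99 remain).
July has 31 days (99 − 31 = 68 remain).
August has 31 days (68 − 31 = 37 remain).
September has 30 days (37 − 30 = 7 remain).
7 into October → October 7.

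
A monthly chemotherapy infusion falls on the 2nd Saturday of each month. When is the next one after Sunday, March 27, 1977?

April 9, 1977

March 1977 starts on a Tuesday; its first Saturday is the 5th, so the 2nd Saturday is the 12th — March 12, 1977.
That is not after March 27, 1977, so look at April 1977.
April 1977 starts on a Friday; its first Saturday is the 2nd, so the 2nd Saturday is the 9th — April 9, 1977.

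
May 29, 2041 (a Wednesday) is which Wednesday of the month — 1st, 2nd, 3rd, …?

5th

Day 29 falls in week ⌈29/7⌉ of the month.
Days 1–7 hold the 1st Wednesday, 8–14 the 2nd, 15–21 the 3rd, 22–28 the 4th, 29–31 the 5th.
29 is in the range for the 5th.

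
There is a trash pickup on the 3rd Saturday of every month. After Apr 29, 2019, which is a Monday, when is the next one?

May 18, 2019

Apr 2019 starts on a Monday; its first Saturday is the 6th, so the 3rd Saturday is the 20th — Apr 20, 2019.
That is not after Apr 29, 2019, so look at May 2019.
May 2019 starts on a Wednesday; its first Saturday is the 4th, so the 3rd Saturday is the 18th — May 18, 2019.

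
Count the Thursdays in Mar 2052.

Mar 1, 2052 is a Friday; the first Thursday on or after it is Mar 7, 2052 (6 days later).
From Mar 7, 2052 to Mar 31, 2052 is 31 − 7 = 24 days.
24 ÷ 7 = 3 full weeks with remainder 3, so 3 more Thursdays after the first → 4.

4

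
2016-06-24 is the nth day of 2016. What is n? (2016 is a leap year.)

Days in months before June: 31 + 29 + 31 + 30 + 31 = 152.
Plus 24 days into June → day 176.

176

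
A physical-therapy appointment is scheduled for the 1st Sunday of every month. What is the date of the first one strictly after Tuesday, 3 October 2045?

5 November 2045

October 2045 starts on a Sunday, so its 1st Sunday is 1 October 2045.
That is not after 3 October 2045, so look at November 2045.
November 2045 starts on a Wednesday, so its 1st Sunday is 5 November 2045 (4 days in).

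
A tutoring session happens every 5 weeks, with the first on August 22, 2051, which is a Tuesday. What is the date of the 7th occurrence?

The 7th occurrence is 6 intervals after the first: 6 × 35 = 210 days after August 22, 2051.
August has 31 days — 9 days to the end of August leaves 201.
September has 30 days (171 left).
October has 31 days (140 left).
November has 30 days (110 left).
December has 31 days (79 left).
January has 31 days (48 left).
February has 29 days (19 left).
19 days into March → March 19, 2052.

March 19, 2052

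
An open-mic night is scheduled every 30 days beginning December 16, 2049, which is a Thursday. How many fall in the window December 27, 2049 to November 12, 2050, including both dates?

Occurrences land 30·i days after December 16, 2049 for i = 0, 1, 2, …
December 27, 2049 is 11 days after the start; 11 ÷ 30 = 0 remainder 11; since the remainder is 11, round up to i = 1. First occurrence in the window: #2 on January 15, 2050 (1×30 = 30 days in).
November 12, 2050 is 331 days after the start; 331 ÷ 30 = 11 remainder 1. Last occurrence in the window: #12 on November 11, 2050.
Occurrences #2 through #12: 11 in total.

11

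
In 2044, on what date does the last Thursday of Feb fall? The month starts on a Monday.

Feb 25, 2044

Feb 2044 begins on a Monday, so the first Thursday is Feb 4 (3 days later).
Feb 2044 has 29 days. Adding weeks: 4, 11, 18, 25 — the last one ≤ 29 is the 25th.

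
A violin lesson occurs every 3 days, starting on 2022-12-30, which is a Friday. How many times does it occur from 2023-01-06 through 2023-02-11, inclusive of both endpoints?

Occurrences land 3·i days after 2022-12-30 for i = 0, 1, 2, …
2023-01-06 is 7 days after the start; 7 ÷ 3 = 2 remainder 1; since the remainder is 1, round up to i = 3. First occurrence in the window: #4 on 2023-01-08 (3×3 = 9 days in).
2023-02-11 is 43 days after the start; 43 ÷ 3 = 14 remainder 1. Last occurrence in the window: #15 on 2023-02-10.
Occurrences #4 through #15: 12 in total.

12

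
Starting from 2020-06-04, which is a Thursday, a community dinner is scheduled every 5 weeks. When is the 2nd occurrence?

2020-07-09

The 2nd occurrence is 1 interval after the first: 1 × 35 = 35 days after 2020-06-04.
June has 30 days — 26 days to the end of June leaves 9.
9 days into July → 2020-07-09.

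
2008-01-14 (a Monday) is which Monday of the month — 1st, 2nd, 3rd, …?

2nd

Day 14 falls in week ⌈14/7⌉ of the month.
Days 1–7 hold the 1st Monday, 8–14 the 2nd, 15–21 the 3rd, 22–28 the 4th, 29–31 the 5th.
14 is in the range for the 2nd.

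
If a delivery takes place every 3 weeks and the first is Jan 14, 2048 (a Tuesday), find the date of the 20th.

Feb 16, 2049

The 20th occurrence is 19 intervals after the first: 19 × 21 = 399 days after Jan 14, 2048.
Jan has 31 days — 17 days to the end of Jan leaves 382.
Feb has 29 days (353 left).
Mar has 31 days (322 left).
Apr has 30 days (292 left).
May has 31 days (261 left).
Jun has 30 days (231 left).
Jul has 31 days (200 left).
Aug has 31 days (169 left).
Sep has 30 days (139 left).
Oct has 31 days (108 left).
Nov has 30 days (78 left).
Dec has 31 days (47 left).
Jan has 31 days (16 left).
16 days into Feb → Feb 16, 2049.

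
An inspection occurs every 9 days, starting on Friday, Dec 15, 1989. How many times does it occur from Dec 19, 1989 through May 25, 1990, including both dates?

17

Occurrences land 9·i days after Dec 15, 1989 for i = 0, 1, 2, …
Dec 19, 1989 is 4 days after the start; 4 ÷ 9 = 0 remainder 4; since the remainder is 4, round up to i = 1. First occurrence in the window: #2 on Dec 24, 1989 (1×9 = 9 days in).
May 25, 1990 is 161 days after the start; 161 ÷ 9 = 17 remainder 8. Last occurrence in the window: #18 on May 17, 1990.
Occurrences #2 through #18: 17 in total.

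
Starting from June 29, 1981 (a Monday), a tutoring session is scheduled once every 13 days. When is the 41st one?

The 41st occurrence is 40 intervals after the first: 40 × 13 = 520 days after June 29, 1981.
June has 30 days — 1 day to the end of June leaves 519.
From end of June to end of 1981 is 184 days (335 left).
January has 31 days (304 left).
February has 28 days (276 left).
March has 31 days (245 left).
April has 30 days (215 left).
May has 31 days (184 left).
June has 30 days (154 left).
July has 31 days (123 left).
August has 31 days (92 left).
September has 30 days (62 left).
October has 31 days (31 left).
November has 30 days (1 left).
1 day into December → December 1, 1982.

December 1, 1982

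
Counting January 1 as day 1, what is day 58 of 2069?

January has 31 days (58 − 31 = 27 remain).
27 into February → February 27.

2069-02-27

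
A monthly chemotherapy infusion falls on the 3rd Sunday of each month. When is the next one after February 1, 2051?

February 19, 2051

February 2051 starts on a Wednesday; its first Sunday is the 5th, so the 3rd Sunday is the 19th — February 19, 2051.
February 19, 2051 is after February 1, 2051, so that is the next one.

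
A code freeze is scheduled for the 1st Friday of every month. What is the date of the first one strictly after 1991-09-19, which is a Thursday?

1991-10-04

September 1991 starts on a Sunday, so its 1st Friday is 1991-09-06 (5 days in).
That is not after 1991-09-19, so look at October 1991.
October 1991 starts on a Tuesday, so its 1st Friday is 1991-10-04 (3 days in).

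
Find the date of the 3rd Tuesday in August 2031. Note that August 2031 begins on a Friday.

2031-08-19

August 2031 begins on a Friday, so the first Tuesday is August 5 (4 days later).
The 3rd Tuesday is 2 weeks later: 5 + 14 = 19.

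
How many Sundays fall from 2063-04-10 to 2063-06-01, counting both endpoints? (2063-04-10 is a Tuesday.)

2063-04-10 is a Tuesday; the first Sunday on or after it is 2063-04-15 (5 days later).
From 2063-04-15 to 2063-06-01: 15 + 31 + 1 = 47 days (rest of April, May, June).
47 ÷ 7 = 6 full weeks with remainder 5, so 6 more Sundays after the first → 7.

7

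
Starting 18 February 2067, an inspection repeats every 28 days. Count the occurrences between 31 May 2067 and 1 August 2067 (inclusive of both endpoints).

Occurrences land 28·i days after 18 February 2067 for i = 0, 1, 2, …
31 May 2067 is 102 days after the start; 102 ÷ 28 = 3 remainder 18; since the remainder is 18, round up to i = 4. First occurrence in the window: #5 on 10 June 2067 (4×28 = 112 days in).
1 August 2067 is 164 days after the start; 164 ÷ 28 = 5 remainder 24. Last occurrence in the window: #6 on 8 July 2067.
Occurrences #5 through #6: 2 in total.

2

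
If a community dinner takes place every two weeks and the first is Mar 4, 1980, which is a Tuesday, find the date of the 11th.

The 11th occurrence is 10 intervals after the first: 10 × 14 = 140 days after Mar 4, 1980.
Mar has 31 days — 27 days to the end of Mar leaves 113.
Apr has 30 days (83 left).
May has 31 days (52 left).
Jun has 30 days (22 left).
22 days into Jul → Jul 22, 1980.

Jul 22, 1980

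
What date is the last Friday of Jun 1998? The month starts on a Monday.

Jun 1998 begins on a Monday, so the first Friday is Jun 5 (4 days later).
Jun 1998 has 30 days. Adding weeks: 5, 12, 19, 26 — the last one ≤ 30 is the 26th.

Jun 26, 1998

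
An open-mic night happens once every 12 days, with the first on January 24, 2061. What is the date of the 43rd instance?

June 12, 2062

The 43rd occurrence is 42 intervals after the first: 42 × 12 = 504 days after January 24, 2061.
January has 31 days — 7 days to the end of January leaves 497.
From end of January to end of 2061 is 334 days (163 left).
January has 31 days (132 left).
February has 28 days (104 left).
March has 31 days (73 left).
April has 30 days (43 left).
May has 31 days (12 left).
12 days into June → June 12, 2062.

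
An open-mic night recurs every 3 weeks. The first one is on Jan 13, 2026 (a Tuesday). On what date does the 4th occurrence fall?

The 4th occurrence is 3 intervals after the first: 3 × 21 = 63 days after Jan 13, 2026.
Jan has 31 days — 18 days to the end of Jan leaves 45.
Feb has 28 days (17 left).
17 days into Mar → Mar 17, 2026.

Mar 17, 2026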